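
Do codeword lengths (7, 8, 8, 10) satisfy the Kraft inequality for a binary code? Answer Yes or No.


Kraft sum = sum(2^(-l_i)) = 0.0166, need <= 1. Result: satisfied (a binary prefix-free code with these lengths exists)

Yes


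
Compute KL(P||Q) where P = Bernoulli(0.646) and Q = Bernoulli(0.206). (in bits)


KL = p*log2(p/q) + (1-p)*log2((1-p)/(1-q)) = 0.646*log2(0.646/0.206) + 0.354*log2(0.354/0.794) = 0.6526

0.6526 bits


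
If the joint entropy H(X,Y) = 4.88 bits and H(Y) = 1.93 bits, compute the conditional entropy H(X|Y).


H(X|Y) = H(X,Y) - H(Y) = 4.88 - 1.93 = 2.95

2.95 bits


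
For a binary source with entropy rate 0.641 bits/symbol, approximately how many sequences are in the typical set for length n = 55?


log2|A_typical| = nH = 55 * 0.641 = 35.255, so |A_typical| ~ 2^35.255 = 4.100e+10

4.100e+10


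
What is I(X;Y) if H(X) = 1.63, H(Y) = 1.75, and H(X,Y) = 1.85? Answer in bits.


I(X;Y) = H(X) + H(Y) - H(X,Y) = 1.63 + 1.75 - 1.85 = 1.53

1.53 bits


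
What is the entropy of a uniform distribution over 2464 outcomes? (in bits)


H = log2(n) = log2(2464) = 11.2668

11.2668 bits


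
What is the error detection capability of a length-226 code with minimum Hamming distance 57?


Detection capability = d_min - 1 = 57 - 1 = 56

56 errors


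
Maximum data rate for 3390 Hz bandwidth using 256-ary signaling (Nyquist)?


Rate = 2 * B * log2(M) = 2 * 3390 * 8.0 = 54240.0

54240.0 bps


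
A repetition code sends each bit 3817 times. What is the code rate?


Rate = k/n = 1/3817

1/3817


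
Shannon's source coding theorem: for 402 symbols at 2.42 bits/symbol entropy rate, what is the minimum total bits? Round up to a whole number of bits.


Minimum bits >= n * H = 402 * 2.42 = 972.84, rounded up to a whole number of bits = 973

973 bits


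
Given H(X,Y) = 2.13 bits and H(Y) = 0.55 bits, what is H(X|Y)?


H(X|Y) = H(X,Y) - H(Y) = 2.13 - 0.55 = 1.58

1.58 bits


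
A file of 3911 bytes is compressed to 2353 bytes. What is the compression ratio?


Ratio = original / compressed = 3911 / 2353 = 1.6621

1.6621


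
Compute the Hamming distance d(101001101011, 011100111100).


Count differing positions: ^ ^ . ^ . ^ . ^ . ^ ^ ^ = 8 differences

8


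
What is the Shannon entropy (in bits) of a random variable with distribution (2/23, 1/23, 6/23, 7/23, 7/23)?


H = -sum(p_i * log2(p_i)). Terms: -(2/23)*log2(2/23) = 0.306397; -(1/23)*log2(1/23) = 0.196677; -(6/23)*log2(6/23) = 0.505722; -(7/23)*log2(7/23) = 0.522324; -(7/23)*log2(7/23) = 0.522324. H = 0.306397 + 0.196677 + 0.505722 + 0.522324 + 0.522324 = 2.0534

2.0534 bits


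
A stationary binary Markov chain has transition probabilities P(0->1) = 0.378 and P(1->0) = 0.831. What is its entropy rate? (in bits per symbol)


Stationary distribution: pi_0 = p10/(p01+p10) = 0.6873, pi_1 = 0.3127. Entropy rate H' = pi_0*H(p01) + pi_1*H(p10) = 0.6873*0.9566 + 0.3127*0.6554 = 0.8624

0.8624 bits/symbol


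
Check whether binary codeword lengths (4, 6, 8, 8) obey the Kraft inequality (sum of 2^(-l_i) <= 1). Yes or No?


Kraft sum = sum(2^(-l_i)) = 0.0859, need <= 1. Result: satisfied (a binary prefix-free code with these lengths exists)

Yes


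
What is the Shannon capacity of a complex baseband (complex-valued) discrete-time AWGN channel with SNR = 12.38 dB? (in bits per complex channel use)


SNR_linear = 10^(12.38/10) = 17.2982; C = log2(1 + SNR_linear) = log2(1 + 17.2982) = 4.1936

4.1936 bits/channel use


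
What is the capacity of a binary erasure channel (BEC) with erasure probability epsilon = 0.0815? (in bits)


C = 1 - epsilon = 1 - 0.0815 = 0.9185

0.9185 bits


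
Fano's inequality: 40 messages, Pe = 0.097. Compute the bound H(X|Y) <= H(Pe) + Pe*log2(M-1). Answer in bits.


H(Pe) = -Pe*log2(Pe) - (1-Pe)*log2(1-Pe) = -0.097*log2(0.097) - 0.903*log2(0.903) = 0.326490 + 0.132924 = 0.4594. Pe*log2(M-1) = 0.097*log2(39) = 0.512684. Bound = H(Pe) + Pe*log2(M-1) = 0.326490 + 0.132924 + 0.512684 = 0.9721

0.9721 bits


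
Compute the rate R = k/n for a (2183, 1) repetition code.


Rate = k/n = 1/2183

1/2183


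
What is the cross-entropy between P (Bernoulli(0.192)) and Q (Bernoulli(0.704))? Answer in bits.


H(P,Q) = -p*log2(q) - (1-p)*log2(1-q). -0.192*log2(0.704) = 0.097220; -0.808*log2(0.296) = 1.419115. H(P,Q) = 0.097220 + 1.419115 = 1.5163

1.5163 bits


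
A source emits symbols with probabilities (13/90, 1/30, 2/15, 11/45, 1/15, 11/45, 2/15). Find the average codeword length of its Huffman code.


Huffman construction (repeatedly merge the two least-probable nodes; each merge adds 1 bit to every symbol beneath it): 1/30 + 1/15 = 1/10; 1/10 + 2/15 = 7/30; 2/15 + 13/90 = 5/18; 7/30 + 11/45 = 43/90; 11/45 + 5/18 = 47/90; 43/90 + 47/90 = 1. Resulting codeword lengths (in the order the probabilities were given): (3, 4, 3, 2, 4, 2, 3). L_avg = sum(p_i * l_i) = 13/90*3 + 1/30*4 + 2/15*3 + 11/45*2 + 1/15*4 + 11/45*2 + 2/15*3 = 47/18 = 2.6111

2.6111 bits


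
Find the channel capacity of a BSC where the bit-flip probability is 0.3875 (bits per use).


H(p) = -p*log2(p) - (1-p)*log2(1-p) = -0.3875*log2(0.3875) - 0.6125*log2(0.6125) = 0.529996 + 0.433171 = 0.9632. C = 1 - H(p) = 1 - 0.9632 = 0.0368

0.0368 bits


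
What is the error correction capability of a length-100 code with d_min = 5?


Correction capability = floor((d-1)/2) = floor((5-1)/2) = 2

2 errors


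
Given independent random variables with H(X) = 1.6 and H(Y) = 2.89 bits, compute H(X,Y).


For independent variables, H(X,Y) = H(X) + H(Y) = 1.6 + 2.89 = 4.49

4.49 bits


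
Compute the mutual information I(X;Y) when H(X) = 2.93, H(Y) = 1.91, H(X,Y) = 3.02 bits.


I(X;Y) = H(X) + H(Y) - H(X,Y) = 2.93 + 1.91 - 3.02 = 1.82

1.82 bits


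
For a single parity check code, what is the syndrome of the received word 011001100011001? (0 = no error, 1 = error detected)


Syndrome = XOR of all bits = 0 XOR 1 XOR 1 XOR 0 XOR 0 XOR 1 XOR 1 XOR 0 XOR 0 XOR 0 XOR 1 XOR 1 XOR 0 XOR 0 XOR 1 = 1

1


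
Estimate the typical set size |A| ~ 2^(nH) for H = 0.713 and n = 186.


log2|A_typical| = nH = 186 * 0.713 = 132.618, so |A_typical| ~ 2^132.618 = 8.356e+39

8.356e+39


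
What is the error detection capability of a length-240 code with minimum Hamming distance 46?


Detection capability = d_min - 1 = 46 - 1 = 45

45 errors


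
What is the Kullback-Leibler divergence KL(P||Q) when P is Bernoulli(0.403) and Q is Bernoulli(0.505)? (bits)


KL = p*log2(p/q) + (1-p)*log2((1-p)/(1-q)) = 0.403*log2(0.403/0.505) + 0.597*log2(0.597/0.495) = 0.0302

0.0302 bits


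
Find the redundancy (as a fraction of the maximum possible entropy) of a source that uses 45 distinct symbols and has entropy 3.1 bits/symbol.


H_max = log2(K) = log2(45) = 5.4919 bits/symbol. Redundancy = 1 - H/H_max = 1 - 3.1/5.4919 = 1 - 0.5645 = 0.4355

0.4355


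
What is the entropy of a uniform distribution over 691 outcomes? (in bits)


H = log2(n) = log2(691) = 9.4325

9.4325 bits


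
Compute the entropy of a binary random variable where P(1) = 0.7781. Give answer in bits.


H = -p*log2(p) - (1-p)*log2(1-p). -0.7781*log2(0.7781) = 0.281651; -0.2219*log2(0.2219) = 0.481971. H = 0.281651 + 0.481971 = 0.7636

0.7636 bits


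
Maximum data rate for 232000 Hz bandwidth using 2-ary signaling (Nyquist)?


Rate = 2 * B * log2(M) = 2 * 232000 * 1.0 = 464000.0

464000.0 bps


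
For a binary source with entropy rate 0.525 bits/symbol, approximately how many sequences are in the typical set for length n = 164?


log2|A_typical| = nH = 164 * 0.525 = 86.1, so |A_typical| ~ 2^86.1 = 8.292e+25

8.292e+25


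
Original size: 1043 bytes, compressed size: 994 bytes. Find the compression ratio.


Ratio = original / compressed = 1043 / 994 = 1.0493

1.0493


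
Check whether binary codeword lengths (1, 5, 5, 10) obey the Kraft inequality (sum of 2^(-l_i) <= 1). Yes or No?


Kraft sum = sum(2^(-l_i)) = 0.5635, need <= 1. Result: satisfied (a binary prefix-free code with these lengths exists)

Yes


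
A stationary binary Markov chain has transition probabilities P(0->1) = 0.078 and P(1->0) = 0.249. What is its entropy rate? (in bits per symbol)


Stationary distribution: pi_0 = p10/(p01+p10) = 0.7615, pi_1 = 0.2385. Entropy rate H' = pi_0*H(p01) + pi_1*H(p10) = 0.7615*0.3951 + 0.2385*0.8097 = 0.494

0.494 bits/symbol


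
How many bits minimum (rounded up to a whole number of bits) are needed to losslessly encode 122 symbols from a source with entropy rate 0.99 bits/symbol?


Minimum bits >= n * H = 122 * 0.99 = 120.78, rounded up to a whole number of bits = 121

121 bits


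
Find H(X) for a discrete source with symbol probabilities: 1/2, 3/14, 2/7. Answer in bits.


H = -sum(p_i * log2(p_i)). Terms: -(1/2)*log2(1/2) = 0.500000; -(3/14)*log2(3/14) = 0.476227; -(2/7)*log2(2/7) = 0.516387. H = 0.500000 + 0.476227 + 0.516387 = 1.4926

1.4926 bits


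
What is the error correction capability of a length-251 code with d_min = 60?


Correction capability = floor((d-1)/2) = floor((60-1)/2) = 29

29 errors


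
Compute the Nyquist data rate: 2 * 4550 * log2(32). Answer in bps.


Rate = 2 * B * log2(M) = 2 * 4550 * 5.0 = 45500.0

45500.0 bps


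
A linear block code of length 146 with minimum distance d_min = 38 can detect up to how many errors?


Detection capability = d_min - 1 = 38 - 1 = 37

37 errors


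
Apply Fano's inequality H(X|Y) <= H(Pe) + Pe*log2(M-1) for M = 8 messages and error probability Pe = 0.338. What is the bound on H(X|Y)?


H(Pe) = -Pe*log2(Pe) - (1-Pe)*log2(1-Pe) = -0.338*log2(0.338) - 0.662*log2(0.662) = 0.528938 + 0.393954 = 0.9229. Pe*log2(M-1) = 0.338*log2(7) = 0.948886. Bound = H(Pe) + Pe*log2(M-1) = 0.528938 + 0.393954 + 0.948886 = 1.8718

1.8718 bits


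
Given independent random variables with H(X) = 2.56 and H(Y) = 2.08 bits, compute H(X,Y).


For independent variables, H(X,Y) = H(X) + H(Y) = 2.56 + 2.08 = 4.64

4.64 bits


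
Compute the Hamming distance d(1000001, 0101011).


Count differing positions: ^ ^ . ^ . ^ . = 4 differences

4


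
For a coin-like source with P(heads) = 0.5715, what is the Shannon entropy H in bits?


H = -p*log2(p) - (1-p)*log2(1-p). -0.5715*log2(0.5715) = 0.461300; -0.4285*log2(0.4285) = 0.523898. H = 0.461300 + 0.523898 = 0.9852

0.9852 bits


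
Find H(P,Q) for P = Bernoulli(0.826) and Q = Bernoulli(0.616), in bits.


H(P,Q) = -p*log2(q) - (1-p)*log2(1-q). -0.826*log2(0.616) = 0.577372; -0.174*log2(0.384) = 0.240263. H(P,Q) = 0.577372 + 0.240263 = 0.8176

0.8176 bits


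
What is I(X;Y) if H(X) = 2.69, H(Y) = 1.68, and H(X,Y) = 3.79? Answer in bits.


I(X;Y) = H(X) + H(Y) - H(X,Y) = 2.69 + 1.68 - 3.79 = 0.58

0.58 bits


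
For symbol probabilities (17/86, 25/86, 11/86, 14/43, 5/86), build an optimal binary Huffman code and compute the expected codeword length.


Huffman construction (repeatedly merge the two least-probable nodes; each merge adds 1 bit to every symbol beneath it): 5/86 + 11/86 = 8/43; 8/43 + 17/86 = 33/86; 25/86 + 14/43 = 53/86; 33/86 + 53/86 = 1. Resulting codeword lengths (in the order the probabilities were given): (2, 2, 3, 2, 3). L_avg = sum(p_i * l_i) = 17/86*2 + 25/86*2 + 11/86*3 + 14/43*2 + 5/86*3 = 94/43 = 2.186

2.186 bits


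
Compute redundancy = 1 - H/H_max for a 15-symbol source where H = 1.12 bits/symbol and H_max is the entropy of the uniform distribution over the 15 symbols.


H_max = log2(K) = log2(15) = 3.9069 bits/symbol. Redundancy = 1 - H/H_max = 1 - 1.12/3.9069 = 1 - 0.2867 = 0.7133

0.7133


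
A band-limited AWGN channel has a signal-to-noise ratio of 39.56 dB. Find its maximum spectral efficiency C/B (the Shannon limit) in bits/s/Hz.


SNR_linear = 10^(39.56/10) = 9036.4947; C/B = log2(1 + SNR_linear) = log2(1 + 9036.4947) = 13.1417

13.1417 bits/s/Hz


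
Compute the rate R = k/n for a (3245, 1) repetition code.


Rate = k/n = 1/3245

1/3245


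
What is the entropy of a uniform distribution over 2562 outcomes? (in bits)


H = log2(n) = log2(2562) = 11.3231

11.3231 bits


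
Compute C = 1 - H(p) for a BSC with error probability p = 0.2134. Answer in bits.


H(p) = -p*log2(p) - (1-p)*log2(1-p) = -0.2134*log2(0.2134) - 0.7866*log2(0.7866) = 0.475534 + 0.272398 = 0.7479. C = 1 - H(p) = 1 - 0.7479 = 0.2521

0.2521 bits


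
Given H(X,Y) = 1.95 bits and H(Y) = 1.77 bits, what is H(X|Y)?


H(X|Y) = H(X,Y) - H(Y) = 1.95 - 1.77 = 0.18

0.18 bits


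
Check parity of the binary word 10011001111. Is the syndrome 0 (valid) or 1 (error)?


Syndrome = XOR of all bits = 1 XOR 0 XOR 0 XOR 1 XOR 1 XOR 0 XOR 0 XOR 1 XOR 1 XOR 1 XOR 1 = 1

1


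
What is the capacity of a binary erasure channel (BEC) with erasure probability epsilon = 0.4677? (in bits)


C = 1 - epsilon = 1 - 0.4677 = 0.5323

0.5323 bits


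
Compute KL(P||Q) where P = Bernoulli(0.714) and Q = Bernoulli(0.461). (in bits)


KL = p*log2(p/q) + (1-p)*log2((1-p)/(1-q)) = 0.714*log2(0.714/0.461) + 0.286*log2(0.286/0.539) = 0.1892

0.1892 bits


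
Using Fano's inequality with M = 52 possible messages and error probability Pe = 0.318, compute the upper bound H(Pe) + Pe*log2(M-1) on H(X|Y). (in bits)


H(Pe) = -Pe*log2(Pe) - (1-Pe)*log2(1-Pe) = -0.318*log2(0.318) - 0.682*log2(0.682) = 0.525623 + 0.376571 = 0.9022. Pe*log2(M-1) = 0.318*log2(51) = 1.803831. Bound = H(Pe) + Pe*log2(M-1) = 0.525623 + 0.376571 + 1.803831 = 2.706

2.706 bits


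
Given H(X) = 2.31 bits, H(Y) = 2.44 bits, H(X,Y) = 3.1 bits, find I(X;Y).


I(X;Y) = H(X) + H(Y) - H(X,Y) = 2.31 + 2.44 - 3.1 = 1.65

1.65 bits


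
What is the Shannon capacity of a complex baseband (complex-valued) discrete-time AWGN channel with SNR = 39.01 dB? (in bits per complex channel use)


SNR_linear = 10^(39.01/10) = 7961.5935; C = log2(1 + SNR_linear) = log2(1 + 7961.5935) = 12.959

12.959 bits/channel use


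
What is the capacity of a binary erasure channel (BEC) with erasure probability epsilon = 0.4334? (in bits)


C = 1 - epsilon = 1 - 0.4334 = 0.5666

0.5666 bits


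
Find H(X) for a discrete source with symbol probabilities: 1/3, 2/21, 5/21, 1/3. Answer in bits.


H = -sum(p_i * log2(p_i)). Terms: -(1/3)*log2(1/3) = 0.528321; -(2/21)*log2(2/21) = 0.323078; -(5/21)*log2(5/21) = 0.492950; -(1/3)*log2(1/3) = 0.528321. H = 0.528321 + 0.323078 + 0.492950 + 0.528321 = 1.8727

1.8727 bits


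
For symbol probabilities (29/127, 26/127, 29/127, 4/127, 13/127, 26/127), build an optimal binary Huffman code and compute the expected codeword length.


Huffman construction (repeatedly merge the two least-probable nodes; each merge adds 1 bit to every symbol beneath it): 4/127 + 13/127 = 17/127; 17/127 + 26/127 = 43/127; 26/127 + 29/127 = 55/127; 29/127 + 43/127 = 72/127; 55/127 + 72/127 = 1. Resulting codeword lengths (in the order the probabilities were given): (2, 3, 2, 4, 4, 2). L_avg = sum(p_i * l_i) = 29/127*2 + 26/127*3 + 29/127*2 + 4/127*4 + 13/127*4 + 26/127*2 = 314/127 = 2.4724

2.4724 bits


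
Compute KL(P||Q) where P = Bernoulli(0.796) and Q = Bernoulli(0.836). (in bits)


KL = p*log2(p/q) + (1-p)*log2((1-p)/(1-q)) = 0.796*log2(0.796/0.836) + 0.204*log2(0.204/0.164) = 0.0079

0.0079 bits


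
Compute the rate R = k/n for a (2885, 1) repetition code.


Rate = k/n = 1/2885

1/2885


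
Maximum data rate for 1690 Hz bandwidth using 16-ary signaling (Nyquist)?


Rate = 2 * B * log2(M) = 2 * 1690 * 4.0 = 13520.0

13520.0 bps


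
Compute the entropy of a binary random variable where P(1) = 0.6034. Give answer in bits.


H = -p*log2(p) - (1-p)*log2(1-p). -0.6034*log2(0.6034) = 0.439766; -0.3966*log2(0.3966) = 0.529161. H = 0.439766 + 0.529161 = 0.9689

0.9689 bits


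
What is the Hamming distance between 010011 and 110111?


Count differing positions: ^ . . ^ . . = 2 differences

2


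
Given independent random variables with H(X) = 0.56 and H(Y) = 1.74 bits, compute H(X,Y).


For independent variables, H(X,Y) = H(X) + H(Y) = 0.56 + 1.74 = 2.3

2.3 bits


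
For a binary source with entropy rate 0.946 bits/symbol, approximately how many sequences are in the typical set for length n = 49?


log2|A_typical| = nH = 49 * 0.946 = 46.354, so |A_typical| ~ 2^46.354 = 8.994e+13

8.994e+13


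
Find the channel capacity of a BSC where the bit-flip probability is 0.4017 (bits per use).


H(p) = -p*log2(p) - (1-p)*log2(1-p) = -0.4017*log2(0.4017) - 0.5983*log2(0.5983) = 0.528561 + 0.443376 = 0.9719. C = 1 - H(p) = 1 - 0.9719 = 0.0281

0.0281 bits


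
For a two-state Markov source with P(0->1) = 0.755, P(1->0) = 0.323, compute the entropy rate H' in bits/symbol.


Stationary distribution: pi_0 = p10/(p01+p10) = 0.2996, pi_1 = 0.7004. Entropy rate H' = pi_0*H(p01) + pi_1*H(p10) = 0.2996*0.8033 + 0.7004*0.9076 = 0.8763

0.8763 bits/symbol


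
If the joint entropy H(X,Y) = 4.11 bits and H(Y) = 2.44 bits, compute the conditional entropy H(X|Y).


H(X|Y) = H(X,Y) - H(Y) = 4.11 - 2.44 = 1.67

1.67 bits


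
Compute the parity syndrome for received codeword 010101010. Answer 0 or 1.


Syndrome = XOR of all bits = 0 XOR 1 XOR 0 XOR 1 XOR 0 XOR 1 XOR 0 XOR 1 XOR 0 = 0

0


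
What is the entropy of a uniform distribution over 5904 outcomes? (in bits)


H = log2(n) = log2(5904) = 12.5275

12.5275 bits


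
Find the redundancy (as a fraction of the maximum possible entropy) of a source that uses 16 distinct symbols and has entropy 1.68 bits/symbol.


H_max = log2(K) = log2(16) = 4.0 bits/symbol. Redundancy = 1 - H/H_max = 1 - 1.68/4.0 = 1 - 0.42 = 0.58

0.58


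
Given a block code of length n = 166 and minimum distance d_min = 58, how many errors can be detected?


Detection capability = d_min - 1 = 58 - 1 = 57

57 errors


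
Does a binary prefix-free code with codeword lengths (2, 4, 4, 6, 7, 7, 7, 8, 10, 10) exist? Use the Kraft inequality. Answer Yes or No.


Kraft sum = sum(2^(-l_i)) = 0.4199, need <= 1. Result: satisfied (a binary prefix-free code with these lengths exists)

Yes


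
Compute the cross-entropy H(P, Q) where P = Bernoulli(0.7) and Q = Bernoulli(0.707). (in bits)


H(P,Q) = -p*log2(q) - (1-p)*log2(1-q). -0.7*log2(0.707) = 0.350153; -0.3*log2(0.293) = 0.531308. H(P,Q) = 0.350153 + 0.531308 = 0.8815

0.8815 bits


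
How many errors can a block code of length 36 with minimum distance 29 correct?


Correction capability = floor((d-1)/2) = floor((29-1)/2) = 14

14 errors


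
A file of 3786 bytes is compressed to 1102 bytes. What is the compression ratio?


Ratio = original / compressed = 3786 / 1102 = 3.4356

3.4356


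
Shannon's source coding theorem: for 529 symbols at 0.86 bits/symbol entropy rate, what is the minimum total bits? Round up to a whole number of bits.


Minimum bits >= n * H = 529 * 0.86 = 454.94, rounded up to a whole number of bits = 455

455 bits


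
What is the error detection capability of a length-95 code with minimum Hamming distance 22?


Detection capability = d_min - 1 = 22 - 1 = 21

21 errors


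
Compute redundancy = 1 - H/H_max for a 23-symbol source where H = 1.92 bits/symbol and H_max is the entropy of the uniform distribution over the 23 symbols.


H_max = log2(K) = log2(23) = 4.5236 bits/symbol. Redundancy = 1 - H/H_max = 1 - 1.92/4.5236 = 1 - 0.4244 = 0.5756

0.5756


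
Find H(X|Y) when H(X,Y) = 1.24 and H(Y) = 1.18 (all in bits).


H(X|Y) = H(X,Y) - H(Y) = 1.24 - 1.18 = 0.06

0.06 bits


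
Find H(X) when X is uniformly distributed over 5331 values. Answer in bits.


H = log2(n) = log2(5331) = 12.3802

12.3802 bits


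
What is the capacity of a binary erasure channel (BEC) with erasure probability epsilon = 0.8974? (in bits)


C = 1 - epsilon = 1 - 0.8974 = 0.1026

0.1026 bits


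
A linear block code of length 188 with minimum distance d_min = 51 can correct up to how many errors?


Correction capability = floor((d-1)/2) = floor((51-1)/2) = 25

25 errors


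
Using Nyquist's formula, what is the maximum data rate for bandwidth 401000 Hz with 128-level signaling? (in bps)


Rate = 2 * B * log2(M) = 2 * 401000 * 7.0 = 5614000.0

5614000.0 bps


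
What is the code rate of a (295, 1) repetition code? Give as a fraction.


Rate = k/n = 1/295

1/295


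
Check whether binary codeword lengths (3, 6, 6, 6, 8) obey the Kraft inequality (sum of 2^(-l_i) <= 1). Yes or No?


Kraft sum = sum(2^(-l_i)) = 0.1758, need <= 1. Result: satisfied (a binary prefix-free code with these lengths exists)

Yes


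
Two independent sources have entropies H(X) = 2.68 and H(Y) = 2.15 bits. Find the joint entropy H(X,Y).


For independent variables, H(X,Y) = H(X) + H(Y) = 2.68 + 2.15 = 4.83

4.83 bits


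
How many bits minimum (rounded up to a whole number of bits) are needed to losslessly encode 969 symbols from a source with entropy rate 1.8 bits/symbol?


Minimum bits >= n * H = 969 * 1.8 = 1744.2, rounded up to a whole number of bits = 1745

1745 bits


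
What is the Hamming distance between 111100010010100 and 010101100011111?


Count differing positions: ^ . ^ . . ^ ^ ^ . . . ^ . ^ ^ = 8 differences

8


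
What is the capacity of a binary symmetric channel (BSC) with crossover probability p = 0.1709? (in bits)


H(p) = -p*log2(p) - (1-p)*log2(1-p) = -0.1709*log2(0.1709) - 0.8291*log2(0.8291) = 0.435586 + 0.224174 = 0.6598. C = 1 - H(p) = 1 - 0.6598 = 0.3402

0.3402 bits


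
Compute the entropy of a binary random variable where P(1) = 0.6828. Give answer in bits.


H = -p*log2(p) - (1-p)*log2(1-p). -0.6828*log2(0.6828) = 0.375858; -0.3172*log2(0.3172) = 0.525453. H = 0.375858 + 0.525453 = 0.9013

0.9013 bits


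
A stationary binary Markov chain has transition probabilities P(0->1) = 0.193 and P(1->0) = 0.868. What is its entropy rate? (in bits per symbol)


Stationary distribution: pi_0 = p10/(p01+p10) = 0.8181, pi_1 = 0.1819. Entropy rate H' = pi_0*H(p01) + pi_1*H(p10) = 0.8181*0.7077 + 0.1819*0.5629 = 0.6814

0.6814 bits/symbol


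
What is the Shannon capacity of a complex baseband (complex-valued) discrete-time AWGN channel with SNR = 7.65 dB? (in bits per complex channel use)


SNR_linear = 10^(7.65/10) = 5.821; C = log2(1 + SNR_linear) = log2(1 + 5.821) = 2.77

2.77 bits/channel use


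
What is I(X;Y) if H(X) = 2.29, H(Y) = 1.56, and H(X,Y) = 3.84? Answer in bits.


I(X;Y) = H(X) + H(Y) - H(X,Y) = 2.29 + 1.56 - 3.84 = 0.01

0.01 bits


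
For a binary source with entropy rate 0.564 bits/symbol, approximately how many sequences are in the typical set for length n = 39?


log2|A_typical| = nH = 39 * 0.564 = 21.996, so |A_typical| ~ 2^21.996 = 4.183e+06

4.183e+06


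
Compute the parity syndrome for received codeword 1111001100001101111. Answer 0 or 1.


Syndrome = XOR of all bits = 1 XOR 1 XOR 1 XOR 1 XOR 0 XOR 0 XOR 1 XOR 1 XOR 0 XOR 0 XOR 0 XOR 0 XOR 1 XOR 1 XOR 0 XOR 1 XOR 1 XOR 1 XOR 1 = 0

0


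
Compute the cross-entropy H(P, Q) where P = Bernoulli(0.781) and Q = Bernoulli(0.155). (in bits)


H(P,Q) = -p*log2(q) - (1-p)*log2(1-q). -0.781*log2(0.155) = 2.100624; -0.219*log2(0.845) = 0.053212. H(P,Q) = 2.100624 + 0.053212 = 2.1538

2.1538 bits


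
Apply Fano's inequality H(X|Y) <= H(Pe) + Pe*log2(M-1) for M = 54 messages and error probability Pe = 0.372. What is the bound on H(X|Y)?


H(Pe) = -Pe*log2(Pe) - (1-Pe)*log2(1-Pe) = -0.372*log2(0.372) - 0.628*log2(0.628) = 0.530705 + 0.421491 = 0.9522. Pe*log2(M-1) = 0.372*log2(53) = 2.130786. Bound = H(Pe) + Pe*log2(M-1) = 0.530705 + 0.421491 + 2.130786 = 3.083

3.083 bits


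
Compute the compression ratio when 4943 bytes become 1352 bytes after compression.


Ratio = original / compressed = 4943 / 1352 = 3.6561

3.6561


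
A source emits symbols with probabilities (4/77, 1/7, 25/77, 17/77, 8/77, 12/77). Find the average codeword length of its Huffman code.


Huffman construction (repeatedly merge the two least-probable nodes; each merge adds 1 bit to every symbol beneath it): 4/77 + 8/77 = 12/77; 1/7 + 12/77 = 23/77; 12/77 + 17/77 = 29/77; 23/77 + 25/77 = 48/77; 29/77 + 48/77 = 1. Resulting codeword lengths (in the order the probabilities were given): (3, 3, 2, 2, 3, 3). L_avg = sum(p_i * l_i) = 4/77*3 + 1/7*3 + 25/77*2 + 17/77*2 + 8/77*3 + 12/77*3 = 27/11 = 2.4545

2.4545 bits


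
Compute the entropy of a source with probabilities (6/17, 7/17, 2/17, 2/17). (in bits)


H = -sum(p_i * log2(p_i)). Terms: -(6/17)*log2(6/17) = 0.530294; -(7/17)*log2(7/17) = 0.527103; -(2/17)*log2(2/17) = 0.363231; -(2/17)*log2(2/17) = 0.363231. H = 0.530294 + 0.527103 + 0.363231 + 0.363231 = 1.7839

1.7839 bits


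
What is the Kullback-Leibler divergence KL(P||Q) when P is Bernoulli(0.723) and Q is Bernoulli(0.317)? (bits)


KL = p*log2(p/q) + (1-p)*log2((1-p)/(1-q)) = 0.723*log2(0.723/0.317) + 0.277*log2(0.277/0.683) = 0.4994

0.4994 bits


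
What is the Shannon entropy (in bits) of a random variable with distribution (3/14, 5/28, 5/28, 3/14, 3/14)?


H = -sum(p_i * log2(p_i)). Terms: -(3/14)*log2(3/14) = 0.476227; -(5/28)*log2(5/28) = 0.443826; -(5/28)*log2(5/28) = 0.443826; -(3/14)*log2(3/14) = 0.476227; -(3/14)*log2(3/14) = 0.476227. H = 0.476227 + 0.443826 + 0.443826 + 0.476227 + 0.476227 = 2.3163

2.3163 bits


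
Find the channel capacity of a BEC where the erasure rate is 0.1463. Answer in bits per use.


C = 1 - epsilon = 1 - 0.1463 = 0.8537

0.8537 bits


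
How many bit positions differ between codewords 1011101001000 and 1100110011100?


Count differing positions: . ^ ^ ^ . ^ ^ . ^ . ^ . . = 7 differences

7


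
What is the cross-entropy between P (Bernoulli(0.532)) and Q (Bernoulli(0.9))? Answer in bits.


H(P,Q) = -p*log2(q) - (1-p)*log2(1-q). -0.532*log2(0.9) = 0.080866; -0.468*log2(0.1) = 1.554662. H(P,Q) = 0.080866 + 1.554662 = 1.6355

1.6355 bits


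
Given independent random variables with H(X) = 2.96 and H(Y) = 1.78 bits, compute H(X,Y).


For independent variables, H(X,Y) = H(X) + H(Y) = 2.96 + 1.78 = 4.74

4.74 bits


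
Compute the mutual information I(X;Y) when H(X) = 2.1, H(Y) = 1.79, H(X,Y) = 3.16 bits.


I(X;Y) = H(X) + H(Y) - H(X,Y) = 2.1 + 1.79 - 3.16 = 0.73

0.73 bits


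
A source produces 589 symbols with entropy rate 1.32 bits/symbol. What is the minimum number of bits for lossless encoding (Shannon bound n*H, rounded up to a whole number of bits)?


Minimum bits >= n * H = 589 * 1.32 = 777.48, rounded up to a whole number of bits = 778

778 bits


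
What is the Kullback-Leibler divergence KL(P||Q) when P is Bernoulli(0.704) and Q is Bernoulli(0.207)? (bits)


KL = p*log2(p/q) + (1-p)*log2((1-p)/(1-q)) = 0.704*log2(0.704/0.207) + 0.296*log2(0.296/0.793) = 0.8224

0.8224 bits


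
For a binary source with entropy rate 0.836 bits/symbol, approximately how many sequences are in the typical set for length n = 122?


log2|A_typical| = nH = 122 * 0.836 = 101.992, so |A_typical| ~ 2^101.992 = 5.043e+30

5.043e+30


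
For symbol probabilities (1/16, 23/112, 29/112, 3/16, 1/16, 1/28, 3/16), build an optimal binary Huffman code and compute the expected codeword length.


Huffman construction (repeatedly merge the two least-probable nodes; each merge adds 1 bit to every symbol beneath it): 1/28 + 1/16 = 11/112; 1/16 + 11/112 = 9/56; 9/56 + 3/16 = 39/112; 3/16 + 23/112 = 11/28; 29/112 + 39/112 = 17/28; 11/28 + 17/28 = 1. Resulting codeword lengths (in the order the probabilities were given): (5, 2, 2, 3, 4, 5, 2). L_avg = sum(p_i * l_i) = 1/16*5 + 23/112*2 + 29/112*2 + 3/16*3 + 1/16*4 + 1/28*5 + 3/16*2 = 73/28 = 2.6071

2.6071 bits


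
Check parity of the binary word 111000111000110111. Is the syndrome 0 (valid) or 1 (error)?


Syndrome = XOR of all bits = 1 XOR 1 XOR 1 XOR 0 XOR 0 XOR 0 XOR 1 XOR 1 XOR 1 XOR 0 XOR 0 XOR 0 XOR 1 XOR 1 XOR 0 XOR 1 XOR 1 XOR 1 = 1

1


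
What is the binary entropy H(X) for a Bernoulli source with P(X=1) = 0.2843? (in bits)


H = -p*log2(p) - (1-p)*log2(1-p). -0.2843*log2(0.2843) = 0.515866; -0.7157*log2(0.7157) = 0.345378. H = 0.515866 + 0.345378 = 0.8612

0.8612 bits


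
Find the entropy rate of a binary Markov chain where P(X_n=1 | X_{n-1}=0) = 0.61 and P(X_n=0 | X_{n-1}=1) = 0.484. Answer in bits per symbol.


Stationary distribution: pi_0 = p10/(p01+p10) = 0.4424, pi_1 = 0.5576. Entropy rate H' = pi_0*H(p01) + pi_1*H(p10) = 0.4424*0.9648 + 0.5576*0.9993 = 0.984

0.984 bits/symbol


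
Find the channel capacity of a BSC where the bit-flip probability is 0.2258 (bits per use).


H(p) = -p*log2(p) - (1-p)*log2(1-p) = -0.2258*log2(0.2258) - 0.7742*log2(0.7742) = 0.484766 + 0.285852 = 0.7706. C = 1 - H(p) = 1 - 0.7706 = 0.2294

0.2294 bits


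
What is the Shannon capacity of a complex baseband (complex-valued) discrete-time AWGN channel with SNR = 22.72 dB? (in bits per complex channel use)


SNR_linear = 10^(22.72/10) = 187.0682; C = log2(1 + SNR_linear) = log2(1 + 187.0682) = 7.5551

7.5551 bits/channel use


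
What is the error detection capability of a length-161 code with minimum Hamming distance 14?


Detection capability = d_min - 1 = 14 - 1 = 13

13 errors


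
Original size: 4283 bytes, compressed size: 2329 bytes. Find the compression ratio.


Ratio = original / compressed = 4283 / 2329 = 1.839

1.839


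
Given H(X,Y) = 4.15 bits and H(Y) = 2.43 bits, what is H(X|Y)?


H(X|Y) = H(X,Y) - H(Y) = 4.15 - 2.43 = 1.72

1.72 bits


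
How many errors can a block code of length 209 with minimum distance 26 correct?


Correction capability = floor((d-1)/2) = floor((26-1)/2) = 12

12 errors


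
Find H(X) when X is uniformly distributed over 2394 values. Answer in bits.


H = log2(n) = log2(2394) = 11.2252

11.2252 bits


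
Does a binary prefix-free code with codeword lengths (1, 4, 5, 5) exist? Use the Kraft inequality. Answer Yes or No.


Kraft sum = sum(2^(-l_i)) = 0.625, need <= 1. Result: satisfied (a binary prefix-free code with these lengths exists)

Yes


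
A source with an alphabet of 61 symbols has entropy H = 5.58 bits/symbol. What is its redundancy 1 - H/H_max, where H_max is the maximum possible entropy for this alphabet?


H_max = log2(K) = log2(61) = 5.9307 bits/symbol. Redundancy = 1 - H/H_max = 1 - 5.58/5.9307 = 1 - 0.9409 = 0.0591

0.0591


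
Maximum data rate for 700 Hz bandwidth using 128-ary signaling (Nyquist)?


Rate = 2 * B * log2(M) = 2 * 700 * 7.0 = 9800.0

9800.0 bps


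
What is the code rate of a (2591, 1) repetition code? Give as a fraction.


Rate = k/n = 1/2591

1/2591


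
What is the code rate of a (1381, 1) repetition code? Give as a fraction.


Rate = k/n = 1/1381

1/1381


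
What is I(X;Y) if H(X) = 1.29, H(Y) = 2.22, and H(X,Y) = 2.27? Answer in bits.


I(X;Y) = H(X) + H(Y) - H(X,Y) = 1.29 + 2.22 - 2.27 = 1.24

1.24 bits


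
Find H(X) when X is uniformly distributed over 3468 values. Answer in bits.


H = log2(n) = log2(3468) = 11.7599

11.7599 bits


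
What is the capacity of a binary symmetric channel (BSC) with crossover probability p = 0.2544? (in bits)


H(p) = -p*log2(p) - (1-p)*log2(1-p) = -0.2544*log2(0.2544) - 0.7456*log2(0.7456) = 0.502397 + 0.315781 = 0.8182. C = 1 - H(p) = 1 - 0.8182 = 0.1818

0.1818 bits


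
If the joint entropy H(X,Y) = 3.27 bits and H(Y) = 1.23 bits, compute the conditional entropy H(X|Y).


H(X|Y) = H(X,Y) - H(Y) = 3.27 - 1.23 = 2.04

2.04 bits


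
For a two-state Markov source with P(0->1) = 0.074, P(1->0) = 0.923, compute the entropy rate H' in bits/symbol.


Stationary distribution: pi_0 = p10/(p01+p10) = 0.9258, pi_1 = 0.0742. Entropy rate H' = pi_0*H(p01) + pi_1*H(p10) = 0.9258*0.3807 + 0.0742*0.3915 = 0.3815

0.3815 bits/symbol


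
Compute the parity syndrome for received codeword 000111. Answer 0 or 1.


Syndrome = XOR of all bits = 0 XOR 0 XOR 0 XOR 1 XOR 1 XOR 1 = 1

1


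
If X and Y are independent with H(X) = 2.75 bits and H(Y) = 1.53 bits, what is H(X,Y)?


For independent variables, H(X,Y) = H(X) + H(Y) = 2.75 + 1.53 = 4.28

4.28 bits


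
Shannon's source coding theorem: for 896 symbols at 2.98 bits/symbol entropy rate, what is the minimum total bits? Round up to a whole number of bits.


Minimum bits >= n * H = 896 * 2.98 = 2670.08, rounded up to a whole number of bits = 2671

2671 bits


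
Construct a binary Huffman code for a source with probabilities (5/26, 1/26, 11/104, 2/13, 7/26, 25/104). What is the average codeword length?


Huffman construction (repeatedly merge the two least-probable nodes; each merge adds 1 bit to every symbol beneath it): 1/26 + 11/104 = 15/104; 15/104 + 2/13 = 31/104; 5/26 + 25/104 = 45/104; 7/26 + 31/104 = 59/104; 45/104 + 59/104 = 1. Resulting codeword lengths (in the order the probabilities were given): (2, 4, 4, 3, 2, 2). L_avg = sum(p_i * l_i) = 5/26*2 + 1/26*4 + 11/104*4 + 2/13*3 + 7/26*2 + 25/104*2 = 127/52 = 2.4423

2.4423 bits


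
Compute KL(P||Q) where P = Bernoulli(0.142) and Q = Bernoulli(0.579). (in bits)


KL = p*log2(p/q) + (1-p)*log2((1-p)/(1-q)) = 0.142*log2(0.142/0.579) + 0.858*log2(0.858/0.421) = 0.5934

0.5934 bits


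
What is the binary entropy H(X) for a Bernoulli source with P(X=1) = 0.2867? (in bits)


H = -p*log2(p) - (1-p)*log2(1-p). -0.2867*log2(0.2867) = 0.516744; -0.7133*log2(0.7133) = 0.347676. H = 0.516744 + 0.347676 = 0.8644

0.8644 bits


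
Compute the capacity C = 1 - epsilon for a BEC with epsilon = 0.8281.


C = 1 - epsilon = 1 - 0.8281 = 0.1719

0.1719 bits


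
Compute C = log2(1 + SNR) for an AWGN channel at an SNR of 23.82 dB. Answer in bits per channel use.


SNR_linear = 10^(23.82/10) = 240.9905; C = log2(1 + SNR_linear) = log2(1 + 240.9905) = 7.9188

7.9188 bits/channel use


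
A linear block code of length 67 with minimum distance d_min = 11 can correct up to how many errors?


Correction capability = floor((d-1)/2) = floor((11-1)/2) = 5

5 errors


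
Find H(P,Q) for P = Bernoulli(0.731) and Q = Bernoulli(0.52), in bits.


H(P,Q) = -p*log2(q) - (1-p)*log2(1-q). -0.731*log2(0.52) = 0.689637; -0.269*log2(0.48) = 0.284842. H(P,Q) = 0.689637 + 0.284842 = 0.9745

0.9745 bits


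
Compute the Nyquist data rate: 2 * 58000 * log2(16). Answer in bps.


Rate = 2 * B * log2(M) = 2 * 58000 * 4.0 = 464000.0

464000.0 bps


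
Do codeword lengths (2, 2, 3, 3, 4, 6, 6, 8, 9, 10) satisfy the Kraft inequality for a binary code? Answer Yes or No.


Kraft sum = sum(2^(-l_i)) = 0.8506, need <= 1. Result: satisfied (a binary prefix-free code with these lengths exists)

Yes


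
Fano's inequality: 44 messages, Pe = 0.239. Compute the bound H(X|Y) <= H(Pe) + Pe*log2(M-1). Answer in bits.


H(Pe) = -Pe*log2(Pe) - (1-Pe)*log2(1-Pe) = -0.239*log2(0.239) - 0.761*log2(0.761) = 0.493515 + 0.299858 = 0.7934. Pe*log2(M-1) = 0.239*log2(43) = 1.296877. Bound = H(Pe) + Pe*log2(M-1) = 0.493515 + 0.299858 + 1.296877 = 2.0903

2.0903 bits


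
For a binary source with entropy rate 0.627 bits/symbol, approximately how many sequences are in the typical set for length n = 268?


log2|A_typical| = nH = 268 * 0.627 = 168.036, so |A_typical| ~ 2^168.036 = 3.836e+50

3.836e+50


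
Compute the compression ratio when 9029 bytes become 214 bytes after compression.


Ratio = original / compressed = 9029 / 214 = 42.1916

42.1916


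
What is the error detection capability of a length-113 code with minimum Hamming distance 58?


Detection capability = d_min - 1 = 58 - 1 = 57

57 errors


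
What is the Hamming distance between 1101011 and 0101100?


Count differing positions: ^ . . . ^ ^ ^ = 4 differences

4


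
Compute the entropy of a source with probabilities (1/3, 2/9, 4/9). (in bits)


H = -sum(p_i * log2(p_i)). Terms: -(1/3)*log2(1/3) = 0.528321; -(2/9)*log2(2/9) = 0.482206; -(4/9)*log2(4/9) = 0.519967. H = 0.528321 + 0.482206 + 0.519967 = 1.5305

1.5305 bits


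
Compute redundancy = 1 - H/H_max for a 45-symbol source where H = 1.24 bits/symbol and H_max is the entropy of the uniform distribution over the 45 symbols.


H_max = log2(K) = log2(45) = 5.4919 bits/symbol. Redundancy = 1 - H/H_max = 1 - 1.24/5.4919 = 1 - 0.2258 = 0.7742

0.7742


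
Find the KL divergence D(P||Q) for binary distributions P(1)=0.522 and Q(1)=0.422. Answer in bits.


KL = p*log2(p/q) + (1-p)*log2((1-p)/(1-q)) = 0.522*log2(0.522/0.422) + 0.478*log2(0.478/0.578) = 0.0292

0.0292 bits


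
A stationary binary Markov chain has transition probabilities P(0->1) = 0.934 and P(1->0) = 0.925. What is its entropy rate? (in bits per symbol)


Stationary distribution: pi_0 = p10/(p01+p10) = 0.4976, pi_1 = 0.5024. Entropy rate H' = pi_0*H(p01) + pi_1*H(p10) = 0.4976*0.3508 + 0.5024*0.3843 = 0.3676

0.3676 bits/symbol


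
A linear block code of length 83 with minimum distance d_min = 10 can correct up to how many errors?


Correction capability = floor((d-1)/2) = floor((10-1)/2) = 4

4 errors


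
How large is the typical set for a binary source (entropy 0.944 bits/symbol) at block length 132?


log2|A_typical| = nH = 132 * 0.944 = 124.608, so |A_typical| ~ 2^124.608 = 3.241e+37

3.241e+37


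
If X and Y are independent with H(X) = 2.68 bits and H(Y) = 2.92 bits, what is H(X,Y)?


For independent variables, H(X,Y) = H(X) + H(Y) = 2.68 + 2.92 = 5.6

5.6 bits


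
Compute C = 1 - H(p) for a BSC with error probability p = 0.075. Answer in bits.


H(p) = -p*log2(p) - (1-p)*log2(1-p) = -0.075*log2(0.075) - 0.925*log2(0.925) = 0.280272 + 0.104039 = 0.3843. C = 1 - H(p) = 1 - 0.3843 = 0.6157

0.6157 bits


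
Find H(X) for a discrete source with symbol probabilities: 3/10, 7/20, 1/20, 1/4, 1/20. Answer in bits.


H = -sum(p_i * log2(p_i)). Terms: -(3/10)*log2(3/10) = 0.521090; -(7/20)*log2(7/20) = 0.530101; -(1/20)*log2(1/20) = 0.216096; -(1/4)*log2(1/4) = 0.500000; -(1/20)*log2(1/20) = 0.216096. H = 0.521090 + 0.530101 + 0.216096 + 0.500000 + 0.216096 = 1.9834

1.9834 bits


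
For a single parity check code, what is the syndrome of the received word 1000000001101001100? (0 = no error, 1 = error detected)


Syndrome = XOR of all bits = 1 XOR 0 XOR 0 XOR 0 XOR 0 XOR 0 XOR 0 XOR 0 XOR 0 XOR 1 XOR 1 XOR 0 XOR 1 XOR 0 XOR 0 XOR 1 XOR 1 XOR 0 XOR 0 = 0

0


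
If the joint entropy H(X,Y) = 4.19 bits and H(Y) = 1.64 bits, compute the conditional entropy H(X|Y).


H(X|Y) = H(X,Y) - H(Y) = 4.19 - 1.64 = 2.55

2.55 bits


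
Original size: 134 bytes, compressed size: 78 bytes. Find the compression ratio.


Ratio = original / compressed = 134 / 78 = 1.7179

1.7179


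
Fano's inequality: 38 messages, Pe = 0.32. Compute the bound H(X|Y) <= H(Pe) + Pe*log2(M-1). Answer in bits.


H(Pe) = -Pe*log2(Pe) - (1-Pe)*log2(1-Pe) = -0.32*log2(0.32) - 0.68*log2(0.68) = 0.526034 + 0.378347 = 0.9044. Pe*log2(M-1) = 0.32*log2(37) = 1.667025. Bound = H(Pe) + Pe*log2(M-1) = 0.526034 + 0.378347 + 1.667025 = 2.5714

2.5714 bits


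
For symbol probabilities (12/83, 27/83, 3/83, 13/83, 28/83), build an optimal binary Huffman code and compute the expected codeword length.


Huffman construction (repeatedly merge the two least-probable nodes; each merge adds 1 bit to every symbol beneath it): 3/83 + 12/83 = 15/83; 13/83 + 15/83 = 28/83; 27/83 + 28/83 = 55/83; 28/83 + 55/83 = 1. Resulting codeword lengths (in the order the probabilities were given): (3, 2, 3, 2, 2). L_avg = sum(p_i * l_i) = 12/83*3 + 27/83*2 + 3/83*3 + 13/83*2 + 28/83*2 = 181/83 = 2.1807

2.1807 bits


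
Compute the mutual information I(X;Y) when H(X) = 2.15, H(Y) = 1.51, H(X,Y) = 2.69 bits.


I(X;Y) = H(X) + H(Y) - H(X,Y) = 2.15 + 1.51 - 2.69 = 0.97

0.97 bits


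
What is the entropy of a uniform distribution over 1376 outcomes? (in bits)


H = log2(n) = log2(1376) = 10.4263

10.4263 bits
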